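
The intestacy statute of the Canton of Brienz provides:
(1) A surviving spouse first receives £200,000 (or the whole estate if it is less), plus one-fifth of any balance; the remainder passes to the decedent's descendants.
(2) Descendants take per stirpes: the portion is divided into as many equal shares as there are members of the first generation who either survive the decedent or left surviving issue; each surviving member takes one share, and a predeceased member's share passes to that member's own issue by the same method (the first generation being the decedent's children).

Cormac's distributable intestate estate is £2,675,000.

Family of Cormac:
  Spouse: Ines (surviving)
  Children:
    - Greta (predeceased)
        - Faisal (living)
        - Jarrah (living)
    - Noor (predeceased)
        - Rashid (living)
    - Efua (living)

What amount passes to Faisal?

Faisal receives £330,000.

Ines first takes £200,000, leaving a balance of £2,475,000. Ines then takes one-fifth of the balance (£495,000), for a total of £695,000. The remaining £1,980,000 passes to the descendants.
The descendants' portion (£1,980,000) is divided into 3 shares of £660,000: Efua takes £660,000; Greta's £660,000 share passes to Greta's issue; Noor's £660,000 share passes to Noor's issue.
Greta's share (£660,000) is divided into 2 shares of £330,000: Faisal and Jarrah each take £330,000.
Noor's share (£660,000) passes entirely to Rashid.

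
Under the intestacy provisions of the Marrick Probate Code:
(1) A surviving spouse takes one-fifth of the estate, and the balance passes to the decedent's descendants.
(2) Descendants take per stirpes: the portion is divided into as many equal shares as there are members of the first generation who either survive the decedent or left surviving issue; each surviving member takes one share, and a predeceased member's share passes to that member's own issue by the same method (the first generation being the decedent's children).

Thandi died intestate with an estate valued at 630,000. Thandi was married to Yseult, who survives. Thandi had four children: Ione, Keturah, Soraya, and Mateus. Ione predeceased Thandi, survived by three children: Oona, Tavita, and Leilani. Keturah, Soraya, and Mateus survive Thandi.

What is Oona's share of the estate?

Yseult takes one-fifth of 630,000 = 126,000. The remaining 504,000 passes to the descendants.
The descendants' portion (504,000) is divided into 4 shares of 126,000: Keturah, Soraya, and Mateus each take 126,000; Ione's 126,000 share passes to Ione's issue.
Ione's share (126,000) is divided into 3 shares of 42,000: Oona, Tavita, and Leilani each take 42,000.

Oona receives 42,000.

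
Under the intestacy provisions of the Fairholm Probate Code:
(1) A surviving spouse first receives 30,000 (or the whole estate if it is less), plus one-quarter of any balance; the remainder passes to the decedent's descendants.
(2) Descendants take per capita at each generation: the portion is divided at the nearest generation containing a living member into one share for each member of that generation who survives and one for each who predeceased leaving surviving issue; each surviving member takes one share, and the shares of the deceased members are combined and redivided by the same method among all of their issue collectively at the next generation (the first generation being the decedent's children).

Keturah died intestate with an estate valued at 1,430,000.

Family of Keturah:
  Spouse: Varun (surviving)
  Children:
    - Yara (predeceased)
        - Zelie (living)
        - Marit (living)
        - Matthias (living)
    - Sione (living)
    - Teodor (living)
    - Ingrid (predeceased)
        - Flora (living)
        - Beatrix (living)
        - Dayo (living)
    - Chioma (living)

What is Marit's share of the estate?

Varun first takes 30,000, leaving a balance of 1,400,000. Varun then takes one-quarter of the balance (350,000), for a total of 380,000. The remaining 1,050,000 passes to the descendants.
The descendants' portion (1,050,000) is divided at the children's generation into 5 shares of 210,000. Sione, Teodor, and Chioma each take 210,000. The 2 shares of the deceased (Yara and Ingrid) are combined into a pool of 420,000.
That pool (420,000) is divided at the grandchildren's generation equally among Zelie, Marit, Matthias, Flora, Beatrix, and Dayo: 70,000 each.

Marit receives 70,000.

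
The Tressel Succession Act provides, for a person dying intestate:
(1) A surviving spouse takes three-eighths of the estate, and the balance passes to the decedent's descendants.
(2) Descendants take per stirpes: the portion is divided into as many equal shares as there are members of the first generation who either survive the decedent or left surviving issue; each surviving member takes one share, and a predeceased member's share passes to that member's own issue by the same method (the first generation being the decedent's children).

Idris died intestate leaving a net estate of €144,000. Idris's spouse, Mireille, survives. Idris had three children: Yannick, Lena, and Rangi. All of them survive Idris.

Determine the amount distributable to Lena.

Mireille takes three-eighths of €144,000 = €54,000. The remaining €90,000 passes to the descendants.
The descendants' portion (€90,000) is divided into 3 shares of €30,000: Yannick, Lena, and Rangi each take €30,000.

Lena receives €30,000.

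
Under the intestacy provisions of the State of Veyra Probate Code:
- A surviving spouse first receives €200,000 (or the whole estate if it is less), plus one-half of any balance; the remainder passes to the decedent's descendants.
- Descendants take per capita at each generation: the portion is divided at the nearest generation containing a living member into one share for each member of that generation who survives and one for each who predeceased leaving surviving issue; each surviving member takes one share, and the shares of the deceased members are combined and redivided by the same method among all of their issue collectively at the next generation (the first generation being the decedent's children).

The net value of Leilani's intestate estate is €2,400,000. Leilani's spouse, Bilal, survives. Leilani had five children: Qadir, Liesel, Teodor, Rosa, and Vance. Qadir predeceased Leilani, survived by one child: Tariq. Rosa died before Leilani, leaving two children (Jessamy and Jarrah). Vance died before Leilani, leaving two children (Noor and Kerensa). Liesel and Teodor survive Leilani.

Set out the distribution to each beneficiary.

Bilal first takes €200,000, leaving a balance of €2,200,000. Bilal then takes one-half of the balance (€1,100,000), for a total of €1,300,000. The remaining €1,100,000 passes to the descendants.
The descendants' portion (€1,100,000) is divided at the children's generation into 5 shares of €220,000. Liesel and Teodor each take €220,000. The 3 shares of the deceased (Qadir, Rosa, and Vance) are combined into a pool of €660,000.
That pool (€660,000) is divided at the grandchildren's generation equally among Tariq, Jessamy, Jarrah, Noor, and Kerensa: €132,000 each.

Bilal: €1,300,000; Tariq: €132,000; Liesel: €220,000; Teodor: €220,000; Jessamy: €132,000; Jarrah: €132,000; Noor: €132,000; Kerensa: €132,000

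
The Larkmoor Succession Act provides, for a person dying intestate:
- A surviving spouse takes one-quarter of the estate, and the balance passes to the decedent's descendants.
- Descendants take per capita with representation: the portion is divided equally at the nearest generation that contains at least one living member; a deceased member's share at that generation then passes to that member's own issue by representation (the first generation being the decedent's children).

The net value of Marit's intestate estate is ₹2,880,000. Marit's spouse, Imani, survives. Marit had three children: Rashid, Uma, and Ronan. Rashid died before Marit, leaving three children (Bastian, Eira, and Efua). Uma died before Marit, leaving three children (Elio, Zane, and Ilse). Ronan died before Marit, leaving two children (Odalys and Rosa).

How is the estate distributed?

Imani takes one-quarter of ₹2,880,000 = ₹720,000. The remaining ₹2,160,000 passes to the descendants.
No child survives, so the initial division is made at the grandchildren's generation.
The descendants' portion (₹2,160,000) is divided into 8 shares of ₹270,000: Bastian, Eira, Efua, Elio, Zane, Ilse, Odalys, and Rosa each take ₹270,000.

Imani: ₹720,000; Bastian: ₹270,000; Eira: ₹270,000; Efua: ₹270,000; Elio: ₹270,000; Zane: ₹270,000; Ilse: ₹270,000; Odalys: ₹270,000; Rosa: ₹270,000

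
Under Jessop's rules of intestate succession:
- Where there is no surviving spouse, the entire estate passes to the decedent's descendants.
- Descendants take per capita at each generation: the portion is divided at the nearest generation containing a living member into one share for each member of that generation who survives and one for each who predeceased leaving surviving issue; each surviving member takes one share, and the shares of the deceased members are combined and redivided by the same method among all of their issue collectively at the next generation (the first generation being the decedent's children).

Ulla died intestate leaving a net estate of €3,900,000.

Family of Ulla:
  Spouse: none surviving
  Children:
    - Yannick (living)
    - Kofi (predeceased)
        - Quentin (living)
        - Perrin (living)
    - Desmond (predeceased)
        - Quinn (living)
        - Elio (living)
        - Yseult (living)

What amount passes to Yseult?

Yseult receives €520,000.

The entire €3,900,000 passes to the descendants.
That amount (€3,900,000) is divided at the children's generation into 3 shares of €1,300,000. Yannick takes €1,300,000. The 2 shares of the deceased (Kofi and Desmond) are combined into a pool of €2,600,000.
That pool (€2,600,000) is divided at the grandchildren's generation equally among Quentin, Perrin, Quinn, Elio, and Yseult: €520,000 each.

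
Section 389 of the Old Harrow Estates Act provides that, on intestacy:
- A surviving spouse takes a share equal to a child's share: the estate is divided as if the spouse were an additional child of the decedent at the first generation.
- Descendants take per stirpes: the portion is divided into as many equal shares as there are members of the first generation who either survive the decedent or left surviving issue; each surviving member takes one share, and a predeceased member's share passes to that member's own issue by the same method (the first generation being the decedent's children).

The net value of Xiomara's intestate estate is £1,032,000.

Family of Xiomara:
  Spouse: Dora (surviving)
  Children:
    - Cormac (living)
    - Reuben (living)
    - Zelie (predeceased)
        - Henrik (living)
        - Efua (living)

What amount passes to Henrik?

Henrik receives £129,000.

The spouse counts as an additional share at the children's level, so there are 4 primary shares of £258,000. Dora takes one such share (£258,000).
The children's combined portion (£774,000) is divided into 3 shares of £258,000: Cormac and Reuben each take £258,000; Zelie's £258,000 share passes to Zelie's issue.
Zelie's share (£258,000) is divided into 2 shares of £129,000: Henrik and Efua each take £129,000.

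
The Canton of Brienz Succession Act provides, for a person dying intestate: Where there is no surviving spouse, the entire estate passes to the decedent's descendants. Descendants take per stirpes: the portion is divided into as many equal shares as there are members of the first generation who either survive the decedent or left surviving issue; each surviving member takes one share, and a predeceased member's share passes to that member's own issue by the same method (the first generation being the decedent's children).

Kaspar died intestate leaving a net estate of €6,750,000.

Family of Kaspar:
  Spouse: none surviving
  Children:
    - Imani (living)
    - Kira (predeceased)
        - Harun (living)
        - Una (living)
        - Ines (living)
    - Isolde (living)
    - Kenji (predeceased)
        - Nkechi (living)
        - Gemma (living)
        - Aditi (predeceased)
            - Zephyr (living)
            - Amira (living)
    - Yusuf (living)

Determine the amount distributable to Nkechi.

The entire €6,750,000 passes to the descendants.
That amount (€6,750,000) is divided into 5 shares of €1,350,000: Imani, Isolde, and Yusuf each take €1,350,000; Kira's €1,350,000 share passes to Kira's issue; Kenji's €1,350,000 share passes to Kenji's issue.
Kira's share (€1,350,000) is divided into 3 shares of €450,000: Harun, Una, and Ines each take €450,000.
Kenji's share (€1,350,000) is divided into 3 shares of €450,000: Nkechi and Gemma each take €450,000; Aditi's €450,000 share passes to Aditi's issue.
Aditi's share (€450,000) is divided into 2 shares of €225,000: Zephyr and Amira each take €225,000.

Nkechi receives €450,000.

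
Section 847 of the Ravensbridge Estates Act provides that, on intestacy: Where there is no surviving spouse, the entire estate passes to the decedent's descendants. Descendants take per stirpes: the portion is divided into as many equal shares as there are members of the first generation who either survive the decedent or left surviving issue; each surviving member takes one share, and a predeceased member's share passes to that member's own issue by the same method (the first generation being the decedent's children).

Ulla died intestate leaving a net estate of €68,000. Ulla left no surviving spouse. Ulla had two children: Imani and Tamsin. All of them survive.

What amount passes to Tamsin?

The entire €68,000 passes to the descendants.
That amount (€68,000) is divided into 2 shares of €34,000: Imani and Tamsin each take €34,000.

Tamsin receives €34,000.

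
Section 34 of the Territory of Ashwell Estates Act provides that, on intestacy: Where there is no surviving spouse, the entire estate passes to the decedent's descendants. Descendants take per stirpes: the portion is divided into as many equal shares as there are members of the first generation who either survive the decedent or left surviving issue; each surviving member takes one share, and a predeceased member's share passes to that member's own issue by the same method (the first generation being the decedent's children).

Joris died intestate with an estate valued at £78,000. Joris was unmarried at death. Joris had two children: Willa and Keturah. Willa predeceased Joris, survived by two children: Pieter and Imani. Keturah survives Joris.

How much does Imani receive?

The entire £78,000 passes to the descendants.
That amount (£78,000) is divided into 2 shares of £39,000: Keturah takes £39,000; Willa's £39,000 share passes to Willa's issue.
Willa's share (£39,000) is divided into 2 shares of £19,500: Pieter and Imani each take £19,500.

Imani receives £19,500.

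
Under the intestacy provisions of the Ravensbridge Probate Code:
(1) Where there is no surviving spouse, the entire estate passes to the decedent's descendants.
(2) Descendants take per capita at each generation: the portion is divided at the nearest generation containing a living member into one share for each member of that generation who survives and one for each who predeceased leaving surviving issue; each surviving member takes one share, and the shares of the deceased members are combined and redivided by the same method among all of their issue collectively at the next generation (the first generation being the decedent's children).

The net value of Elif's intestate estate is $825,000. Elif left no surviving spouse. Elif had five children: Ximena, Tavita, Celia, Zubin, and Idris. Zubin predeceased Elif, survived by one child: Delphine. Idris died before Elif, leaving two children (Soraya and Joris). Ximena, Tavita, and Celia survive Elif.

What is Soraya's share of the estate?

Soraya receives $110,000.

The entire $825,000 passes to the descendants.
That amount ($825,000) is divided at the children's generation into 5 shares of $165,000. Ximena, Tavita, and Celia each take $165,000. The 2 shares of the deceased (Zubin and Idris) are combined into a pool of $330,000.
That pool ($330,000) is divided at the grandchildren's generation equally among Delphine, Soraya, and Joris: $110,000 each.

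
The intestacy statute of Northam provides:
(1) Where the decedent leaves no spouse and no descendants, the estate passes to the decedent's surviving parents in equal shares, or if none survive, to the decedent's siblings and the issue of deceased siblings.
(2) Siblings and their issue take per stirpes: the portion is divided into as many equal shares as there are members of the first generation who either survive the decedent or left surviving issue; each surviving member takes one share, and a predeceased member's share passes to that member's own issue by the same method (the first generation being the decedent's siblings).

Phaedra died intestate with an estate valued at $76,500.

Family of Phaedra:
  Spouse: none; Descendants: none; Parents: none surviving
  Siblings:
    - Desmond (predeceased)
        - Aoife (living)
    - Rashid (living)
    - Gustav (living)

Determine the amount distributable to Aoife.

Aoife receives $25,500.

The entire $76,500 passes to the siblings and their issue.
That amount ($76,500) is divided into 3 shares of $25,500: Rashid and Gustav each take $25,500; Desmond's $25,500 share passes to Desmond's issue.
Desmond's share ($25,500) passes entirely to Aoife.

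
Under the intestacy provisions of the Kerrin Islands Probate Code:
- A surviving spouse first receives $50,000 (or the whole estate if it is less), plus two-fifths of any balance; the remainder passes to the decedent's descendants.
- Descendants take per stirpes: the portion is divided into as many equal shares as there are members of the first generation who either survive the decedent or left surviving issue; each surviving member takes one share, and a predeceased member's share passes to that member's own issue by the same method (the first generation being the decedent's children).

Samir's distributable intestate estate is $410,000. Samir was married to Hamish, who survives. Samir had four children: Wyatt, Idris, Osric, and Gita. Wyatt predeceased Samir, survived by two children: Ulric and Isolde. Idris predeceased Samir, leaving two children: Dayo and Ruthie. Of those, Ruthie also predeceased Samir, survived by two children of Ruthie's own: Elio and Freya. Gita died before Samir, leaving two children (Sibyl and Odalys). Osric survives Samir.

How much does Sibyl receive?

Hamish first takes $50,000, leaving a balance of $360,000. Hamish then takes two-fifths of the balance ($144,000), for a total of $194,000. The remaining $216,000 passes to the descendants.
The descendants' portion ($216,000) is divided into 4 shares of $54,000: Osric takes $54,000; Wyatt's $54,000 share passes to Wyatt's issue; Idris's $54,000 share passes to Idris's issue; Gita's $54,000 share passes to Gita's issue.
Wyatt's share ($54,000) is divided into 2 shares of $27,000: Ulric and Isolde each take $27,000.
Idris's share ($54,000) is divided into 2 shares of $27,000: Dayo takes $27,000; Ruthie's $27,000 share passes to Ruthie's issue.
Ruthie's share ($27,000) is divided into 2 shares of $13,500: Elio and Freya each take $13,500.
Gita's share ($54,000) is divided into 2 shares of $27,000: Sibyl and Odalys each take $27,000.

Sibyl receives $27,000.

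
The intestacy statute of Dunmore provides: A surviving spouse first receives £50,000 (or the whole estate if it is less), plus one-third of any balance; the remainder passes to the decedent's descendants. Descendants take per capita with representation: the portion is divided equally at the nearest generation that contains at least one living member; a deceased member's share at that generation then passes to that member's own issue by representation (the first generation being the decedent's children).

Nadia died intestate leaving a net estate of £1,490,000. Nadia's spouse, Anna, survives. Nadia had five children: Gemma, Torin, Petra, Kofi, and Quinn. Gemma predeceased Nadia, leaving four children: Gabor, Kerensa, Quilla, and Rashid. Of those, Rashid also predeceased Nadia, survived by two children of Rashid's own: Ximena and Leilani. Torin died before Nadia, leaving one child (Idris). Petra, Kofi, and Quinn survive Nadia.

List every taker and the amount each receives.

Anna first takes £50,000, leaving a balance of £1,440,000. Anna then takes one-third of the balance (£480,000), for a total of £530,000. The remaining £960,000 passes to the descendants.
The descendants' portion (£960,000) is divided into 5 shares of £192,000: Petra, Kofi, and Quinn each take £192,000; Gemma's £192,000 share passes to Gemma's issue; Torin's £192,000 share passes to Torin's issue.
Gemma's share (£192,000) is divided into 4 shares of £48,000: Gabor, Kerensa, and Quilla each take £48,000; Rashid's £48,000 share passes to Rashid's issue.
Rashid's share (£48,000) is divided into 2 shares of £24,000: Ximena and Leilani each take £24,000.
Torin's share (£192,000) passes entirely to Idris.

Anna: £530,000; Gabor: £48,000; Kerensa: £48,000; Quilla: £48,000; Ximena: £24,000; Leilani: £24,000; Idris: £192,000; Petra: £192,000; Kofi: £192,000; Quinn: £192,000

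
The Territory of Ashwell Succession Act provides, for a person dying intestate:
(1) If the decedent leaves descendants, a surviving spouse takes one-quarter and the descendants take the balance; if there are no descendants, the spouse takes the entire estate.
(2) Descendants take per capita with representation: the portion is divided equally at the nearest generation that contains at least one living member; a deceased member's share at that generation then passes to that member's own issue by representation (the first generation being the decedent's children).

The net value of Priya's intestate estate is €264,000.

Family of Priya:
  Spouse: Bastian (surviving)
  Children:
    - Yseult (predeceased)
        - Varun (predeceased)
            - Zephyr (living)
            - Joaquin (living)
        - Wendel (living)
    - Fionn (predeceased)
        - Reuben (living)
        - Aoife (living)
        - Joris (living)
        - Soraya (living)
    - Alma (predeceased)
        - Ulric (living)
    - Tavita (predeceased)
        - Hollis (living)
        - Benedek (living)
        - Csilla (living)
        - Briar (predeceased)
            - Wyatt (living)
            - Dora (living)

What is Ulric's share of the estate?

Ulric receives €18,000.

Bastian takes one-quarter of €264,000 = €66,000. The remaining €198,000 passes to the descendants.
No child survives, so the initial division is made at the grandchildren's generation.
The descendants' portion (€198,000) is divided into 11 shares of €18,000: Wendel, Reuben, Aoife, Joris, Soraya, Ulric, Hollis, Benedek, and Csilla each take €18,000; Varun's €18,000 share passes to Varun's issue; Briar's €18,000 share passes to Briar's issue.
Varun's share (€18,000) is divided into 2 shares of €9,000: Zephyr and Joaquin each take €9,000.
Briar's share (€18,000) is divided into 2 shares of €9,000: Wyatt and Dora each take €9,000.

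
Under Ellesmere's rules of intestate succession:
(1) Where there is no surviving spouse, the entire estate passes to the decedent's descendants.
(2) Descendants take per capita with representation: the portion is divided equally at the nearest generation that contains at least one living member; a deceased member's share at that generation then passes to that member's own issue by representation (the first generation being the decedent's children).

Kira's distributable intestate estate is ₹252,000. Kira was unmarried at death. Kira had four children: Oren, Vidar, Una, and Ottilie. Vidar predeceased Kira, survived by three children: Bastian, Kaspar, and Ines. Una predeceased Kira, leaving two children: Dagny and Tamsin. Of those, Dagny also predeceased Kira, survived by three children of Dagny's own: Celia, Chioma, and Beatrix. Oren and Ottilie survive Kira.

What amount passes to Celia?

Celia receives ₹10,500.

The entire ₹252,000 passes to the descendants.
That amount (₹252,000) is divided into 4 shares of ₹63,000: Oren and Ottilie each take ₹63,000; Vidar's ₹63,000 share passes to Vidar's issue; Una's ₹63,000 share passes to Una's issue.
Vidar's share (₹63,000) is divided into 3 shares of ₹21,000: Bastian, Kaspar, and Ines each take ₹21,000.
Una's share (₹63,000) is divided into 2 shares of ₹31,500: Tamsin takes ₹31,500; Dagny's ₹31,500 share passes to Dagny's issue.
Dagny's share (₹31,500) is divided into 3 shares of ₹10,500: Celia, Chioma, and Beatrix each take ₹10,500.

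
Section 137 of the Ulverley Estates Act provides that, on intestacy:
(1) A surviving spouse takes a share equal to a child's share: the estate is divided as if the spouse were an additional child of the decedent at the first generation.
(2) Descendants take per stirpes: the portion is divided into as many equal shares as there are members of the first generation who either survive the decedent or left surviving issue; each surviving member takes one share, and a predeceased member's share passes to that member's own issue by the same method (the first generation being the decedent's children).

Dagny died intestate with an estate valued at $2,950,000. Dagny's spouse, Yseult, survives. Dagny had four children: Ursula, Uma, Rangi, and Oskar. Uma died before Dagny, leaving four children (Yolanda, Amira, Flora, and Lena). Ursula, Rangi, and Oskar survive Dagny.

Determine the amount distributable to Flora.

Flora receives $147,500.

The spouse counts as an additional share at the children's level, so there are 5 primary shares of $590,000. Yseult takes one such share ($590,000).
The children's combined portion ($2,360,000) is divided into 4 shares of $590,000: Ursula, Rangi, and Oskar each take $590,000; Uma's $590,000 share passes to Uma's issue.
Uma's share ($590,000) is divided into 4 shares of $147,500: Yolanda, Amira, Flora, and Lena each take $147,500.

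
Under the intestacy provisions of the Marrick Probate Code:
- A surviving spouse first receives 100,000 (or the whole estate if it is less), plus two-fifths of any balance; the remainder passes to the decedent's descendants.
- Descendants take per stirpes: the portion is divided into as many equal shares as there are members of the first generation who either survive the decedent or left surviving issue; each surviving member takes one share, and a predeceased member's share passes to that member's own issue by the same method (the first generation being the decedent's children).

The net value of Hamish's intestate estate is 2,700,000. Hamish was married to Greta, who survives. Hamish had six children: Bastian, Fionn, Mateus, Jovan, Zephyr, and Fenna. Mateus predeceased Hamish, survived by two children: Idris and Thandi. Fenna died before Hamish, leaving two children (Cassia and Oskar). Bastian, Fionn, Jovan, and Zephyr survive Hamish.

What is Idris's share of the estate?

Idris receives 130,000.

Greta first takes 100,000, leaving a balance of 2,600,000. Greta then takes two-fifths of the balance (1,040,000), for a total of 1,140,000. The remaining 1,560,000 passes to the descendants.
The descendants' portion (1,560,000) is divided into 6 shares of 260,000: Bastian, Fionn, Jovan, and Zephyr each take 260,000; Mateus's 260,000 share passes to Mateus's issue; Fenna's 260,000 share passes to Fenna's issue.
Mateus's share (260,000) is divided into 2 shares of 130,000: Idris and Thandi each take 130,000.
Fenna's share (260,000) is divided into 2 shares of 130,000: Cassia and Oskar each take 130,000.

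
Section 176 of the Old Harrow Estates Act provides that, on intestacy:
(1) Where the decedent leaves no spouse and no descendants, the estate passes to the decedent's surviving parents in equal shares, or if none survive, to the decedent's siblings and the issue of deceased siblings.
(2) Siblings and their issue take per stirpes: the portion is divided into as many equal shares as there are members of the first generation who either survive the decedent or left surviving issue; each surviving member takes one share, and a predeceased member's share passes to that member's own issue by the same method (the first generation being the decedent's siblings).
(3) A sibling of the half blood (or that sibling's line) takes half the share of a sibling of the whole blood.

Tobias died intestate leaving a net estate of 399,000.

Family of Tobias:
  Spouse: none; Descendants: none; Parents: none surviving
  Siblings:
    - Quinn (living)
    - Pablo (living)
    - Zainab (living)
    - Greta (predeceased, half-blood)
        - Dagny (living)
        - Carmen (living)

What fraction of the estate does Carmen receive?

Carmen receives 1/14 of the estate.

The entire 399,000 passes to the siblings and their issue.
Counting each half-blood sibling's line as half a unit, there are 7/2 units in 399,000, so one unit is 114,000. Whole-blood lines (Quinn, Pablo, and Zainab) take 114,000 each; half-blood lines (Greta) take 57,000 each.
Greta's share (57,000) is divided into 2 shares of 28,500: Dagny and Carmen each take 28,500.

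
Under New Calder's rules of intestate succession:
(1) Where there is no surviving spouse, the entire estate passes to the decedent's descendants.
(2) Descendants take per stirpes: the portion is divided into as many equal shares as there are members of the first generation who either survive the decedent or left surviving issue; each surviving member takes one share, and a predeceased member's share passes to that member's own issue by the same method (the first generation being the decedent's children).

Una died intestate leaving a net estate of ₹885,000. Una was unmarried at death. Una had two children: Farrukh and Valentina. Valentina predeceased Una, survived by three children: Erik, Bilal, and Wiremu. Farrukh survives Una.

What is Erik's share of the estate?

Erik receives ₹147,500.

The entire ₹885,000 passes to the descendants.
That amount (₹885,000) is divided into 2 shares of ₹442,500: Farrukh takes ₹442,500; Valentina's ₹442,500 share passes to Valentina's issue.
Valentina's share (₹442,500) is divided into 3 shares of ₹147,500: Erik, Bilal, and Wiremu each take ₹147,500.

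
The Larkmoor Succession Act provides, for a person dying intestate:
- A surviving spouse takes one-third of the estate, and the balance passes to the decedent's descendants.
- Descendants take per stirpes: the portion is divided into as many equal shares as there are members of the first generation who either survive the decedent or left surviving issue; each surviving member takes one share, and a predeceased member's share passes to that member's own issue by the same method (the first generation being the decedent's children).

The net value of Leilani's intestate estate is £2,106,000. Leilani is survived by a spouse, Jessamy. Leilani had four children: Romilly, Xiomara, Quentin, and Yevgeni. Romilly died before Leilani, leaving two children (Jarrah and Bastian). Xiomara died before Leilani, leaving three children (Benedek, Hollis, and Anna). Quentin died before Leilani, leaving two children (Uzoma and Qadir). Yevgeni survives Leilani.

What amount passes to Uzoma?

Uzoma receives £175,500.

Jessamy takes one-third of £2,106,000 = £702,000. The remaining £1,404,000 passes to the descendants.
The descendants' portion (£1,404,000) is divided into 4 shares of £351,000: Yevgeni takes £351,000; Romilly's £351,000 share passes to Romilly's issue; Xiomara's £351,000 share passes to Xiomara's issue; Quentin's £351,000 share passes to Quentin's issue.
Romilly's share (£351,000) is divided into 2 shares of £175,500: Jarrah and Bastian each take £175,500.
Xiomara's share (£351,000) is divided into 3 shares of £117,000: Benedek, Hollis, and Anna each take £117,000.
Quentin's share (£351,000) is divided into 2 shares of £175,500: Uzoma and Qadir each take £175,500.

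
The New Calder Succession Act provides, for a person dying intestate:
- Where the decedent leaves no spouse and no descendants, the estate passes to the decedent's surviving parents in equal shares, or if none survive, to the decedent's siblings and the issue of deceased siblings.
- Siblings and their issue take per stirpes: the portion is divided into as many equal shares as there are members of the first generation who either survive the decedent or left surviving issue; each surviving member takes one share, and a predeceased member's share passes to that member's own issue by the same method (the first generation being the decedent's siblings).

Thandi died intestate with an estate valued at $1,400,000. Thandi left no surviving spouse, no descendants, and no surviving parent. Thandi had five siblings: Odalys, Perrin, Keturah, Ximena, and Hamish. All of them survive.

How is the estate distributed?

The entire $1,400,000 passes to the siblings and their issue.
That amount ($1,400,000) is divided into 5 shares of $280,000: Odalys, Perrin, Keturah, Ximena, and Hamish each take $280,000.

Odalys: $280,000; Perrin: $280,000; Keturah: $280,000; Ximena: $280,000; Hamish: $280,000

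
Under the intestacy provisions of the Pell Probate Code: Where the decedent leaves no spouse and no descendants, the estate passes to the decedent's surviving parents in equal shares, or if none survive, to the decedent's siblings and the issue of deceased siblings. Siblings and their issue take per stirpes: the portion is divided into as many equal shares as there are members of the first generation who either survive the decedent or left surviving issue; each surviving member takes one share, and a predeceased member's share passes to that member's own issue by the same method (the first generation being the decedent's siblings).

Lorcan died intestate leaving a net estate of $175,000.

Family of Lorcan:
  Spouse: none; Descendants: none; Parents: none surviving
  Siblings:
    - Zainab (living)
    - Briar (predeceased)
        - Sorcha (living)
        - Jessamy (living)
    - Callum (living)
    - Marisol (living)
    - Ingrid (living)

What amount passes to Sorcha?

Sorcha receives $17,500.

The entire $175,000 passes to the siblings and their issue.
That amount ($175,000) is divided into 5 shares of $35,000: Zainab, Callum, Marisol, and Ingrid each take $35,000; Briar's $35,000 share passes to Briar's issue.
Briar's share ($35,000) is divided into 2 shares of $17,500: Sorcha and Jessamy each take $17,500.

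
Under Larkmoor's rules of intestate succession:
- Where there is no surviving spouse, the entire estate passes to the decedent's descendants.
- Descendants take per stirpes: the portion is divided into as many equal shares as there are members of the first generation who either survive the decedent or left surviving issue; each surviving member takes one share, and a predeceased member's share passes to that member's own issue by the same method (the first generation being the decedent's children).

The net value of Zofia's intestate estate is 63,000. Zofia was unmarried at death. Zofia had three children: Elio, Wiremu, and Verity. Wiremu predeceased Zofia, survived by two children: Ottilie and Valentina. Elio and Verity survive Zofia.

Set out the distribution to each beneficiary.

The entire 63,000 passes to the descendants.
That amount (63,000) is divided into 3 shares of 21,000: Elio and Verity each take 21,000; Wiremu's 21,000 share passes to Wiremu's issue.
Wiremu's share (21,000) is divided into 2 shares of 10,500: Ottilie and Valentina each take 10,500.

Elio: 21,000; Ottilie: 10,500; Valentina: 10,500; Verity: 21,000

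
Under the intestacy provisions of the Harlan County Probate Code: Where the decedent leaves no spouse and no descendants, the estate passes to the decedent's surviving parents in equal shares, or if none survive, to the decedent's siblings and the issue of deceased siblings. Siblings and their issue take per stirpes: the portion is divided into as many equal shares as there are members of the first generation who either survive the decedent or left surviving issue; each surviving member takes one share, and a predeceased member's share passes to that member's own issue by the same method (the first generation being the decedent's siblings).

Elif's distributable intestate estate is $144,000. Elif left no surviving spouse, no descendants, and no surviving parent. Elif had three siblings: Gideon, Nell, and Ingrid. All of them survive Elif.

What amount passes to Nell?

The entire $144,000 passes to the siblings and their issue.
That amount ($144,000) is divided into 3 shares of $48,000: Gideon, Nell, and Ingrid each take $48,000.

Nell receives $48,000.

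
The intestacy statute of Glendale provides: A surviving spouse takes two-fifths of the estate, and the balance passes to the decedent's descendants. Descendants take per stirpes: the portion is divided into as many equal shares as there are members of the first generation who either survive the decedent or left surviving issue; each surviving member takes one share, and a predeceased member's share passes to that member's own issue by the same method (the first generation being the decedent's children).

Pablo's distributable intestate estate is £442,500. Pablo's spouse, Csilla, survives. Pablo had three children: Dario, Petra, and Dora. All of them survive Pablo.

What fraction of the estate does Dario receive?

Csilla takes two-fifths of £442,500 = £177,000. The remaining £265,500 passes to the descendants.
The descendants' portion (£265,500) is divided into 3 shares of £88,500: Dario, Petra, and Dora each take £88,500.

Dario receives 1/5 of the estate.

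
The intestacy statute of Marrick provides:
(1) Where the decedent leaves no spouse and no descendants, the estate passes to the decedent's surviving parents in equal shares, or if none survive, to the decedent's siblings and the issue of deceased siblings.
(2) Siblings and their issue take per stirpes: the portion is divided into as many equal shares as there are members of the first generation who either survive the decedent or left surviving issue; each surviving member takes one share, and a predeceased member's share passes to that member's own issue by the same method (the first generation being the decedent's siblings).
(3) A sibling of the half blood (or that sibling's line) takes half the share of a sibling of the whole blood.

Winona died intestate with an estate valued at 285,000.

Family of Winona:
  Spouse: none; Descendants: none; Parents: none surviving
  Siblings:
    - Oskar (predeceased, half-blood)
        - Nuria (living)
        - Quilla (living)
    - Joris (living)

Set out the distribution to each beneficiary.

Nuria: 47,500; Quilla: 47,500; Joris: 190,000

The entire 285,000 passes to the siblings and their issue.
Counting each half-blood sibling's line as half a unit, there are 3/2 units in 285,000, so one unit is 190,000. Whole-blood lines (Joris) take 190,000 each; half-blood lines (Oskar) take 95,000 each.
Oskar's share (95,000) is divided into 2 shares of 47,500: Nuria and Quilla each take 47,500.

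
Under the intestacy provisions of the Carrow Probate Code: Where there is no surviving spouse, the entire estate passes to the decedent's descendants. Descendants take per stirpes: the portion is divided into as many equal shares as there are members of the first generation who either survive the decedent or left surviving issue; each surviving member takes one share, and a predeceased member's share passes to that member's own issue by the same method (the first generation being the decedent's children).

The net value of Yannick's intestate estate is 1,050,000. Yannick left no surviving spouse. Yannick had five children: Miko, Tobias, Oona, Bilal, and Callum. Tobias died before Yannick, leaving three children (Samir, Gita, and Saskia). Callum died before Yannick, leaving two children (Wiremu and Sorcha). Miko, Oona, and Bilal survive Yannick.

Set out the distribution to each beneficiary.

Miko: 210,000; Samir: 70,000; Gita: 70,000; Saskia: 70,000; Oona: 210,000; Bilal: 210,000; Wiremu: 105,000; Sorcha: 105,000

The entire 1,050,000 passes to the descendants.
That amount (1,050,000) is divided into 5 shares of 210,000: Miko, Oona, and Bilal each take 210,000; Tobias's 210,000 share passes to Tobias's issue; Callum's 210,000 share passes to Callum's issue.
Tobias's share (210,000) is divided into 3 shares of 70,000: Samir, Gita, and Saskia each take 70,000.
Callum's share (210,000) is divided into 2 shares of 105,000: Wiremu and Sorcha each take 105,000.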